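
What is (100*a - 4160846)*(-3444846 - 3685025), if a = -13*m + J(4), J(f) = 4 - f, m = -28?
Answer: 29406767926466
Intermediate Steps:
a = 364 (a = -13*(-28) + (4 - 1*4) = 364 + (4 - 4) = 364 + 0 = 364)
(100*a - 4160846)*(-3444846 - 3685025) = (100*364 - 4160846)*(-3444846 - 3685025) = (36400 - 4160846)*(-7129871) = -4124446*(-7129871) = 29406767926466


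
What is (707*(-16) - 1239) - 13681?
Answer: -26232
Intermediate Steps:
(707*(-16) - 1239) - 13681 = (-11312 - 1239) - 13681 = -12551 - 13681 = -26232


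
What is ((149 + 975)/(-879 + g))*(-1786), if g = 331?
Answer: 501866/137 ≈ 3663.3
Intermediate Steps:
((149 + 975)/(-879 + g))*(-1786) = ((149 + 975)/(-879 + 331))*(-1786) = (1124/(-548))*(-1786) = (1124*(-1/548))*(-1786) = -281/137*(-1786) = 501866/137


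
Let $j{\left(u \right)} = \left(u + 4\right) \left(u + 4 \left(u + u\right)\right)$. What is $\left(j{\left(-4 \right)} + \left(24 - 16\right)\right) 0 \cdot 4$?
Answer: $0$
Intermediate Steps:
$j{\left(u \right)} = 9 u \left(4 + u\right)$ ($j{\left(u \right)} = \left(4 + u\right) \left(u + 4 \cdot 2 u\right) = \left(4 + u\right) \left(u + 8 u\right) = \left(4 + u\right) 9 u = 9 u \left(4 + u\right)$)
$\left(j{\left(-4 \right)} + \left(24 - 16\right)\right) 0 \cdot 4 = \left(9 \left(-4\right) \left(4 - 4\right) + \left(24 - 16\right)\right) 0 \cdot 4 = \left(9 \left(-4\right) 0 + 8\right) 0 = \left(0 + 8\right) 0 = 8 \cdot 0 = 0$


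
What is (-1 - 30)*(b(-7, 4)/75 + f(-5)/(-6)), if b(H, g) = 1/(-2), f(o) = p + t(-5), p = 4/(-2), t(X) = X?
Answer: -899/25 ≈ -35.960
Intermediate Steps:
p = -2 (p = 4*(-½) = -2)
f(o) = -7 (f(o) = -2 - 5 = -7)
b(H, g) = -½
(-1 - 30)*(b(-7, 4)/75 + f(-5)/(-6)) = (-1 - 30)*(-½/75 - 7/(-6)) = -31*(-½*1/75 - 7*(-⅙)) = -31*(-1/150 + 7/6) = -31*29/25 = -899/25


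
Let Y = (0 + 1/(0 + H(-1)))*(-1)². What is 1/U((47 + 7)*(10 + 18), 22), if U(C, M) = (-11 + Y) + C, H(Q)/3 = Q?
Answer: 3/4502 ≈ 0.00066637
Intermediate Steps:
H(Q) = 3*Q
Y = -⅓ (Y = (0 + 1/(0 + 3*(-1)))*(-1)² = (0 + 1/(0 - 3))*1 = (0 + 1/(-3))*1 = (0 - ⅓)*1 = -⅓*1 = -⅓ ≈ -0.33333)
U(C, M) = -34/3 + C (U(C, M) = (-11 - ⅓) + C = -34/3 + C)
1/U((47 + 7)*(10 + 18), 22) = 1/(-34/3 + (47 + 7)*(10 + 18)) = 1/(-34/3 + 54*28) = 1/(-34/3 + 1512) = 1/(4502/3) = 3/4502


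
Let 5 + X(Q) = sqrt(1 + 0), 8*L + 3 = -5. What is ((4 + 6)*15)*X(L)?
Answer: -600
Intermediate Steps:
L = -1 (L = -3/8 + (1/8)*(-5) = -3/8 - 5/8 = -1)
X(Q) = -4 (X(Q) = -5 + sqrt(1 + 0) = -5 + sqrt(1) = -5 + 1 = -4)
((4 + 6)*15)*X(L) = ((4 + 6)*15)*(-4) = (10*15)*(-4) = 150*(-4) = -600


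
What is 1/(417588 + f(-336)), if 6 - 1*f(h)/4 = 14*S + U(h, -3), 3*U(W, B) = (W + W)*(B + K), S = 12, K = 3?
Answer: 1/416940 ≈ 2.3984e-6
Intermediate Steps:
U(W, B) = 2*W*(3 + B)/3 (U(W, B) = ((W + W)*(B + 3))/3 = ((2*W)*(3 + B))/3 = (2*W*(3 + B))/3 = 2*W*(3 + B)/3)
f(h) = -648 (f(h) = 24 - 4*(14*12 + 2*h*(3 - 3)/3) = 24 - 4*(168 + (⅔)*h*0) = 24 - 4*(168 + 0) = 24 - 4*168 = 24 - 672 = -648)
1/(417588 + f(-336)) = 1/(417588 - 648) = 1/416940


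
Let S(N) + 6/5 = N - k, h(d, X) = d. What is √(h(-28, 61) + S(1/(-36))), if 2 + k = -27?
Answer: I*√205/30 ≈ 0.47726*I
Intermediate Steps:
k = -29 (k = -2 - 27 = -29)
S(N) = 139/5 + N (S(N) = -6/5 + (N - 1*(-29)) = -6/5 + (N + 29) = -6/5 + (29 + N) = 139/5 + N)
√(h(-28, 61) + S(1/(-36))) = √(-28 + (139/5 + 1/(-36))) = √(-28 + (139/5 - 1/36)) = √(-28 + 4999/180) = √(-41/180) = I*√205/30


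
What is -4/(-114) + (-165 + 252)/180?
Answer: 197/380 ≈ 0.51842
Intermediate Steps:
-4/(-114) + (-165 + 252)/180 = -4*(-1/114) + 87*(1/180) = 2/57 + 29/60 = 197/380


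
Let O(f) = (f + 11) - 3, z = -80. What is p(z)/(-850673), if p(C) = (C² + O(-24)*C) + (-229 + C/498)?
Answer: -1855259/211817577 ≈ -0.0087588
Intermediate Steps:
O(f) = 8 + f (O(f) = (11 + f) - 3 = 8 + f)
p(C) = -229 + C² - 7967*C/498 (p(C) = (C² + (8 - 24)*C) + (-229 + C/498) = (C² - 16*C) + (-229 + C*(1/498)) = (C² - 16*C) + (-229 + C/498) = -229 + C² - 7967*C/498)
p(z)/(-850673) = (-229 + (-80)² - 7967/498*(-80))/(-850673) = (-229 + 6400 + 318680/249)*(-1/850673) = (1855259/249)*(-1/850673) = -1855259/211817577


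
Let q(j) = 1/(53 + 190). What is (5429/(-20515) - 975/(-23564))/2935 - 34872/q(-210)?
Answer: -12022970196970316431/1418824375100 ≈ -8.4739e+6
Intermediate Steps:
q(j) = 1/243
(5429/(-20515) - 975/(-23564))/2935 - 34872/q(-210) = (5429/(-20515) - 975/(-23564))/2935 - 34872/1/243 = (5429*(-1/20515) - 975*(-1/23564))*(1/2935) - 34872*243 = (-5429/20515 + 975/23564)*(1/2935) - 8473896 = -107926831/483415460*1/2935 - 8473896 = -107926831/1418824375100 - 8473896 = -12022970196970316431/1418824375100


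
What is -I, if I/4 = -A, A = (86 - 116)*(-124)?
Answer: 14880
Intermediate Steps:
A = 3720 (A = -30*(-124) = 3720)
I = -14880 (I = 4*(-1*3720) = 4*(-3720) = -14880)
-I = -1*(-14880) = 14880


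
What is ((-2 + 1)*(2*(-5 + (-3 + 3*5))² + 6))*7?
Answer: -728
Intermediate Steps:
((-2 + 1)*(2*(-5 + (-3 + 3*5))² + 6))*7 = -(2*(-5 + (-3 + 15))² + 6)*7 = -(2*(-5 + 12)² + 6)*7 = -(2*7² + 6)*7 = -(2*49 + 6)*7 = -(98 + 6)*7 = -1*104*7 = -104*7 = -728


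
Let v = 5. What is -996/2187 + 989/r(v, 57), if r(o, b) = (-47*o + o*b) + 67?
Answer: 75793/9477 ≈ 7.9976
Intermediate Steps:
r(o, b) = 67 - 47*o + b*o (r(o, b) = (-47*o + b*o) + 67 = 67 - 47*o + b*o)
-996/2187 + 989/r(v, 57) = -996/2187 + 989/(67 - 47*5 + 57*5) = -996*1/2187 + 989/(67 - 235 + 285) = -332/729 + 989/117 = 75793/9477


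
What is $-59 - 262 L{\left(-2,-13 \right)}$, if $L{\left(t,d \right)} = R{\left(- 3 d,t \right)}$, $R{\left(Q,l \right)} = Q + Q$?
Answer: $-20495$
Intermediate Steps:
$R{\left(Q,l \right)} = 2 Q$
$L{\left(t,d \right)} = - 6 d$ ($L{\left(t,d \right)} = 2 \left(- 3 d\right) = - 6 d$)
$-59 - 262 L{\left(-2,-13 \right)} = -59 - 262 \left(\left(-6\right) \left(-13\right)\right) = -59 - 20436 = -20495$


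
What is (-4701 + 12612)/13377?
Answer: 2637/4459 ≈ 0.59139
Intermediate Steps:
(-4701 + 12612)/13377 = 7911*(1/13377) = 2637/4459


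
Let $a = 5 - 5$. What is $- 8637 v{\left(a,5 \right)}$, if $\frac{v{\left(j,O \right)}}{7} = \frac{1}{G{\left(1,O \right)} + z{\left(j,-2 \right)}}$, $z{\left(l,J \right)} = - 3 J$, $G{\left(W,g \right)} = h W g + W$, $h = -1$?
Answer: $- \frac{60459}{2} \approx -30230.0$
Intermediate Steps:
$a = 0$
$G{\left(W,g \right)} = W - W g$ ($G{\left(W,g \right)} = - W g + W = W - W g$)
$v{\left(j,O \right)} = \frac{7}{7 - O}$ ($v{\left(j,O \right)} = \frac{7}{1 \left(1 - O\right) - -6} = \frac{7}{\left(1 - O\right) + 6} = \frac{7}{7 - O}$)
$- 8637 v{\left(a,5 \right)} = - 8637 \frac{7}{7 - 5} = - 8637 \cdot \frac{7}{2} = - 8637 \cdot 7 \cdot \frac{1}{2} = \left(-8637\right) \frac{7}{2} = - \frac{60459}{2}$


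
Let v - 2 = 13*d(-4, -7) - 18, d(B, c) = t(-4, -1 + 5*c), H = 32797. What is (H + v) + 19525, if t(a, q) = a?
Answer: 52254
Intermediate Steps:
d(B, c) = -4
v = -68 (v = 2 + (13*(-4) - 18) = 2 + (-52 - 18) = 2 - 70 = -68)
(H + v) + 19525 = (32797 - 68) + 19525 = 32729 + 19525 = 52254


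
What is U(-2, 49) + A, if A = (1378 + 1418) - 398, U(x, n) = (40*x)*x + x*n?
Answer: 2460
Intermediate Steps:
U(x, n) = 40*x² + n*x
A = 2398 (A = 2796 - 398 = 2398)
U(-2, 49) + A = -2*(49 + 40*(-2)) + 2398 = -2*(49 - 80) + 2398 = -2*(-31) + 2398 = 62 + 2398 = 2460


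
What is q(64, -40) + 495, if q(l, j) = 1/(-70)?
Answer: 34649/70 ≈ 494.99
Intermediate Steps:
q(l, j) = -1/70
q(64, -40) + 495 = -1/70 + 495 = 34649/70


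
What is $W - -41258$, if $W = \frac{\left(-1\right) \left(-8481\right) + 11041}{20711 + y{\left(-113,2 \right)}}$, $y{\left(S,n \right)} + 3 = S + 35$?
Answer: $\frac{425586031}{10315} \approx 41259.0$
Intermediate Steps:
$y{\left(S,n \right)} = 32 + S$ ($y{\left(S,n \right)} = -3 + \left(S + 35\right) = -3 + \left(35 + S\right) = 32 + S$)
$W = \frac{9761}{10315}$ ($W = \frac{\left(-1\right) \left(-8481\right) + 11041}{20711 + \left(32 - 113\right)} = \frac{8481 + 11041}{20711 - 81} = \frac{19522}{20630} = 19522 \cdot \frac{1}{20630} = \frac{9761}{10315} \approx 0.94629$)
$W - -41258 = \frac{9761}{10315} - -41258 = \frac{9761}{10315} + 41258 = \frac{425586031}{10315}$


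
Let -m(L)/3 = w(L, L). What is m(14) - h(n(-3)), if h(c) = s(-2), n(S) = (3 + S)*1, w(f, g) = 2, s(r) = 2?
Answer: -8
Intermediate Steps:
m(L) = -6 (m(L) = -3*2 = -6)
n(S) = 3 + S
h(c) = 2
m(14) - h(n(-3)) = -6 - 1*2 = -6 - 2 = -8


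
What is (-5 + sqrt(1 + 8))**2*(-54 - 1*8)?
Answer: -248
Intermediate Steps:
(-5 + sqrt(1 + 8))**2*(-54 - 1*8) = (-5 + sqrt(9))**2*(-54 - 8) = (-5 + 3)**2*(-62) = (-2)**2*(-62) = 4*(-62) = -248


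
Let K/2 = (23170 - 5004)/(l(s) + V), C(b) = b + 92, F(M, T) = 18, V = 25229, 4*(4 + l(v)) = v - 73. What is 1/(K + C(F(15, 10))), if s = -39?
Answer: 25197/2808002 ≈ 0.0089733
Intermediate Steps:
l(v) = -89/4 + v/4 (l(v) = -4 + (v - 73)/4 = -4 + (-73 + v)/4 = -4 + (-73/4 + v/4) = -89/4 + v/4)
C(b) = 92 + b
K = 36332/25197 (K = 2*((23170 - 5004)/((-89/4 + (1/4)*(-39)) + 25229)) = 2*(18166/((-89/4 - 39/4) + 25229)) = 2*(18166/(-32 + 25229)) = 2*(18166/25197) = 36332/25197 ≈ 1.4419)
1/(K + C(F(15, 10))) = 1/(36332/25197 + (92 + 18)) = 1/(36332/25197 + 110) = 1/(2808002/25197) = 25197/2808002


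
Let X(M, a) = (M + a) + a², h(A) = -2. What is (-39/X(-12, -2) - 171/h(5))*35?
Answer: 3129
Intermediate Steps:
X(M, a) = M + a + a²
(-39/X(-12, -2) - 171/h(5))*35 = (-39/(-12 - 2 + (-2)²) - 171/(-2))*35 = (-39/(-12 - 2 + 4) - 171*(-½))*35 = (-39/(-10) + 171/2)*35 = (-39*(-⅒) + 171/2)*35 = (39/10 + 171/2)*35 = (447/5)*35 = 3129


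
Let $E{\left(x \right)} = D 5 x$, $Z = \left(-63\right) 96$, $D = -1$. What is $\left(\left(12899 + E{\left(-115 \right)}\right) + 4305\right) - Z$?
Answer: $23827$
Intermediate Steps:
$Z = -6048$
$E{\left(x \right)} = - 5 x$ ($E{\left(x \right)} = \left(-1\right) 5 x = - 5 x$)
$\left(\left(12899 + E{\left(-115 \right)}\right) + 4305\right) - Z = \left(\left(12899 - -575\right) + 4305\right) - -6048 = \left(\left(12899 + 575\right) + 4305\right) + 6048 = \left(13474 + 4305\right) + 6048 = 17779 + 6048 = 23827$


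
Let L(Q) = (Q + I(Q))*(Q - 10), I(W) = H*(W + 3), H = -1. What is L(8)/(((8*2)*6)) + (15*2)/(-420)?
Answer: -1/112 ≈ -0.0089286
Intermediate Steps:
I(W) = -3 - W (I(W) = -(W + 3) = -(3 + W) = -3 - W)
L(Q) = 30 - 3*Q (L(Q) = (Q + (-3 - Q))*(Q - 10) = -3*(-10 + Q) = 30 - 3*Q)
L(8)/(((8*2)*6)) + (15*2)/(-420) = (30 - 3*8)/(((8*2)*6)) + (15*2)/(-420) = (30 - 24)/((16*6)) + 30*(-1/420) = 6/96 - 1/14 = 6*(1/96) - 1/14 = 1/16 - 1/14 = -1/112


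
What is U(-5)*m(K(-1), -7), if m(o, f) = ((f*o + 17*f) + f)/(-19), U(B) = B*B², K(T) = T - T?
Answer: -15750/19 ≈ -828.95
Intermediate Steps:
K(T) = 0
U(B) = B³
m(o, f) = -18*f/19 - f*o/19 (m(o, f) = ((17*f + f*o) + f)*(-1/19) = (18*f + f*o)*(-1/19) = -18*f/19 - f*o/19)
U(-5)*m(K(-1), -7) = (-5)³*(-1/19*(-7)*(18 + 0)) = -(-125)*(-7)*18/19 = -125*126/19 = -15750/19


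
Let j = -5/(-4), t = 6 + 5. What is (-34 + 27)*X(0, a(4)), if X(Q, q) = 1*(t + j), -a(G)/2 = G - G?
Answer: -343/4 ≈ -85.750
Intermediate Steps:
t = 11
j = 5/4 (j = -5*(-¼) = 5/4 ≈ 1.2500)
a(G) = 0 (a(G) = -2*(G - G) = -2*0 = 0)
X(Q, q) = 49/4 (X(Q, q) = 1*(11 + 5/4) = 1*(49/4) = 49/4)
(-34 + 27)*X(0, a(4)) = (-34 + 27)*(49/4) = -7*49/4 = -343/4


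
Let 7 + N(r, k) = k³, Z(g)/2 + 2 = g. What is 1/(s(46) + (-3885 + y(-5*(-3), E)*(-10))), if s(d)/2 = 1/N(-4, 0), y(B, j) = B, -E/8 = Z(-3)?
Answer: -7/28247 ≈ -0.00024781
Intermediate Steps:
Z(g) = -4 + 2*g
E = 80 (E = -8*(-4 + 2*(-3)) = -8*(-4 - 6) = -8*(-10) = 80)
N(r, k) = -7 + k³
s(d) = -2/7 (s(d) = 2/(-7 + 0³) = 2/(-7 + 0) = 2/(-7) = 2*(-⅐) = -2/7)
1/(s(46) + (-3885 + y(-5*(-3), E)*(-10))) = 1/(-2/7 + (-3885 - 5*(-3)*(-10))) = 1/(-2/7 + (-3885 + 15*(-10))) = 1/(-2/7 + (-3885 - 150)) = 1/(-2/7 - 4035) = 1/(-28247/7) = -7/28247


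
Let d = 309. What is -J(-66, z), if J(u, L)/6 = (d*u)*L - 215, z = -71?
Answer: -8686554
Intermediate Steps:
J(u, L) = -1290 + 1854*L*u (J(u, L) = 6*((309*u)*L - 215) = 6*(309*L*u - 215) = 6*(-215 + 309*L*u) = -1290 + 1854*L*u)
-J(-66, z) = -(-1290 + 1854*(-71)*(-66)) = -(-1290 + 8687844) = -1*8686554 = -8686554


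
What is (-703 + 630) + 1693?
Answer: 1620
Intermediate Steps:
(-703 + 630) + 1693 = -73 + 1693 = 1620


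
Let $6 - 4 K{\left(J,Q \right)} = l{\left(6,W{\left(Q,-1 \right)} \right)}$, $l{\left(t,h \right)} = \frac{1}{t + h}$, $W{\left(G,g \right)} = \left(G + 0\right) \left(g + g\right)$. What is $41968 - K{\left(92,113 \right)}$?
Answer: $\frac{36930519}{880} \approx 41967.0$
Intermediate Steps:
$W{\left(G,g \right)} = 2 G g$ ($W{\left(G,g \right)} = G 2 g = 2 G g$)
$l{\left(t,h \right)} = \frac{1}{h + t}$
$K{\left(J,Q \right)} = \frac{3}{2} - \frac{1}{4 \left(6 - 2 Q\right)}$ ($K{\left(J,Q \right)} = \frac{3}{2} - \frac{1}{4 \left(2 Q \left(-1\right) + 6\right)} = \frac{3}{2} - \frac{1}{4 \left(- 2 Q + 6\right)} = \frac{3}{2} - \frac{1}{4 \left(6 - 2 Q\right)}$)
$41968 - K{\left(92,113 \right)} = 41968 - \frac{35 - 1356}{8 \left(3 - 113\right)} = 41968 - \frac{1}{8} \frac{1}{-110} \left(-1321\right) = 41968 - \frac{1}{8} \left(- \frac{1}{110}\right) \left(-1321\right) = 41968 - \frac{1321}{880} = \frac{36930519}{880}$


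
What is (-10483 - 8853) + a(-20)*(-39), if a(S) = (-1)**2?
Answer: -19375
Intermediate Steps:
a(S) = 1
(-10483 - 8853) + a(-20)*(-39) = (-10483 - 8853) + 1*(-39) = -19336 - 39 = -19375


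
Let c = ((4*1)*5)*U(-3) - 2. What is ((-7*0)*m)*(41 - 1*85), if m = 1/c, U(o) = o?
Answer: 0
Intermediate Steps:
c = -62 (c = ((4*1)*5)*(-3) - 2 = (4*5)*(-3) - 2 = 20*(-3) - 2 = -60 - 2 = -62)
m = -1/62 (m = 1/(-62) = -1/62 ≈ -0.016129)
((-7*0)*m)*(41 - 1*85) = (-7*0*(-1/62))*(41 - 1*85) = (0*(-1/62))*(41 - 85) = 0*(-44) = 0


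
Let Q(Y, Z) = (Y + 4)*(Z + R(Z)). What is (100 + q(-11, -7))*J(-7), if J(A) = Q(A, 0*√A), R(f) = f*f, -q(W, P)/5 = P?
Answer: 0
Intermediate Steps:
q(W, P) = -5*P
R(f) = f²
Q(Y, Z) = (4 + Y)*(Z + Z²) (Q(Y, Z) = (Y + 4)*(Z + Z²) = (4 + Y)*(Z + Z²))
J(A) = 0 (J(A) = (0*√A)*(4 + A + 4*(0*√A) + A*(0*√A)) = 0*(4 + A + 4*0 + A*0) = 0*(4 + A + 0 + 0) = 0*(4 + A) = 0)
(100 + q(-11, -7))*J(-7) = (100 - 5*(-7))*0 = (100 + 35)*0 = 135*0 = 0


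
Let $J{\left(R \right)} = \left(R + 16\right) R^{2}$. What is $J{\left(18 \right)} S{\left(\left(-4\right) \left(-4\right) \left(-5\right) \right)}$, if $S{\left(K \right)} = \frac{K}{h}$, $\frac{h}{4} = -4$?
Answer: $55080$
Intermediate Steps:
$h = -16$ ($h = 4 \left(-4\right) = -16$)
$J{\left(R \right)} = R^{2} \left(16 + R\right)$ ($J{\left(R \right)} = \left(16 + R\right) R^{2} = R^{2} \left(16 + R\right)$)
$S{\left(K \right)} = - \frac{K}{16}$ ($S{\left(K \right)} = \frac{K}{-16} = K \left(- \frac{1}{16}\right) = - \frac{K}{16}$)
$J{\left(18 \right)} S{\left(\left(-4\right) \left(-4\right) \left(-5\right) \right)} = 18^{2} \left(16 + 18\right) \left(- \frac{\left(-4\right) \left(-4\right) \left(-5\right)}{16}\right) = 324 \cdot 34 \left(- \frac{16 \left(-5\right)}{16}\right) = 11016 \left(\left(- \frac{1}{16}\right) \left(-80\right)\right) = 11016 \cdot 5 = 55080$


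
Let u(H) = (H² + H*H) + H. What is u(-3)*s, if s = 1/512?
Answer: 15/512 ≈ 0.029297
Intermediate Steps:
s = 1/512 ≈ 0.0019531
u(H) = H + 2*H² (u(H) = (H² + H²) + H = 2*H² + H = H + 2*H²)
u(-3)*s = -3*(1 + 2*(-3))*(1/512) = -3*(1 - 6)*(1/512) = -3*(-5)*(1/512) = 15*(1/512) = 15/512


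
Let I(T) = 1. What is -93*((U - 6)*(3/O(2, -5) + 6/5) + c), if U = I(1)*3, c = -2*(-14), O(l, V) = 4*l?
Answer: -86583/40 ≈ -2164.6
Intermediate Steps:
c = 28
U = 3 (U = 1*3 = 3)
-93*((U - 6)*(3/O(2, -5) + 6/5) + c) = -93*((3 - 6)*(3/((4*2)) + 6/5) + 28) = -93*(-3*(3/8 + 6*(1/5)) + 28) = -93*(-3*(3*(1/8) + 6/5) + 28) = -93*(-3*(3/8 + 6/5) + 28) = -93*(-3*63/40 + 28) = -93*(-189/40 + 28) = -93*931/40 = -86583/40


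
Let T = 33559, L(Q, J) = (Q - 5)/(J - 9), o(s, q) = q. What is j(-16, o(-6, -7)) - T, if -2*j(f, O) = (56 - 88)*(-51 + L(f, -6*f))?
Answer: -996987/29 ≈ -34379.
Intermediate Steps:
L(Q, J) = (-5 + Q)/(-9 + J)
j(f, O) = -816 + 16*(-5 + f)/(-9 - 6*f) (j(f, O) = -(56 - 88)*(-51 + (-5 + f)/(-9 - 6*f))/2 = -(-16)*(-51 + (-5 + f)/(-9 - 6*f)) = -(1632 - 32*(-5 + f)/(-9 - 6*f))/2 = -816 + 16*(-5 + f)/(-9 - 6*f))
j(-16, o(-6, -7)) - T = 16*(-454 - 307*(-16))/(3*(3 + 2*(-16))) - 1*33559 = 16*(-454 + 4912)/(3*(3 - 32)) - 33559 = (16/3)*4458/(-29) - 33559 = (16/3)*(-1/29)*4458 - 33559 = -23776/29 - 33559 = -996987/29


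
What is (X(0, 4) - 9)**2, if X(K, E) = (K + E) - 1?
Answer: 36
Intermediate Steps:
X(K, E) = -1 + E + K (X(K, E) = (E + K) - 1 = -1 + E + K)
(X(0, 4) - 9)**2 = ((-1 + 4 + 0) - 9)**2 = (3 - 9)**2 = (-6)**2 = 36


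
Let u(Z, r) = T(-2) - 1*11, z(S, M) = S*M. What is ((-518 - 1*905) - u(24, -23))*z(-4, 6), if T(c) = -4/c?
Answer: 33936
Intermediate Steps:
z(S, M) = M*S
u(Z, r) = -9 (u(Z, r) = -4/(-2) - 1*11 = -4*(-1/2) - 11 = 2 - 11 = -9)
((-518 - 1*905) - u(24, -23))*z(-4, 6) = ((-518 - 1*905) - 1*(-9))*(6*(-4)) = ((-518 - 905) + 9)*(-24) = (-1423 + 9)*(-24) = -1414*(-24) = 33936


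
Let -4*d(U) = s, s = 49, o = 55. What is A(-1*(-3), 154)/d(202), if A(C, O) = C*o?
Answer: -660/49 ≈ -13.469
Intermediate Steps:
A(C, O) = 55*C (A(C, O) = C*55 = 55*C)
d(U) = -49/4 (d(U) = -1/4*49 = -49/4)
A(-1*(-3), 154)/d(202) = (55*(-1*(-3)))/(-49/4) = (55*3)*(-4/49) = 165*(-4/49) = -660/49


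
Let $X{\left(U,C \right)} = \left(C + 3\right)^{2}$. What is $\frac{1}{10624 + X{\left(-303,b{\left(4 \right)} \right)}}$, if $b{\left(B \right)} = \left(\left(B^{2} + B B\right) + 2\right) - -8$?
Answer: $\frac{1}{12649} \approx 7.9058 \cdot 10^{-5}$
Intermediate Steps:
$b{\left(B \right)} = 10 + 2 B^{2}$ ($b{\left(B \right)} = \left(\left(B^{2} + B^{2}\right) + 2\right) + 8 = \left(2 B^{2} + 2\right) + 8 = \left(2 + 2 B^{2}\right) + 8 = 10 + 2 B^{2}$)
$X{\left(U,C \right)} = \left(3 + C\right)^{2}$
$\frac{1}{10624 + X{\left(-303,b{\left(4 \right)} \right)}} = \frac{1}{10624 + \left(3 + \left(10 + 2 \cdot 4^{2}\right)\right)^{2}} = \frac{1}{10624 + \left(3 + \left(10 + 2 \cdot 16\right)\right)^{2}} = \frac{1}{10624 + \left(3 + \left(10 + 32\right)\right)^{2}} = \frac{1}{10624 + \left(3 + 42\right)^{2}} = \frac{1}{10624 + 45^{2}} = \frac{1}{10624 + 2025} = \frac{1}{12649}$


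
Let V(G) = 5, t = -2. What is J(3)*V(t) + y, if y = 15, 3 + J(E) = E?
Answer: 15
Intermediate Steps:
J(E) = -3 + E
J(3)*V(t) + y = (-3 + 3)*5 + 15 = 0*5 + 15 = 0 + 15 = 15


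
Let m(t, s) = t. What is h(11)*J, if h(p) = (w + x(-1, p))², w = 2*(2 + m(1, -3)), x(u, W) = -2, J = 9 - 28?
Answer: -304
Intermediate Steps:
J = -19
w = 6 (w = 2*(2 + 1) = 2*3 = 6)
h(p) = 16 (h(p) = (6 - 2)² = 4² = 16)
h(11)*J = 16*(-19) = -304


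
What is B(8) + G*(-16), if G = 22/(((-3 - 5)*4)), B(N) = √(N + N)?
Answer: 15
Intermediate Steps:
B(N) = √2*√N (B(N) = √(2*N) = √2*√N)
G = -11/16 (G = 22/((-8*4)) = 22/(-32) = 22*(-1/32) = -11/16 ≈ -0.68750)
B(8) + G*(-16) = √2*√8 - 11/16*(-16) = √2*(2*√2) + 11 = 4 + 11 = 15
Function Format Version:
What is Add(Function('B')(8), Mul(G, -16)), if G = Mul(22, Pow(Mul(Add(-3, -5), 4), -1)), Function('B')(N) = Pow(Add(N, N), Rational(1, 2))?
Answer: 15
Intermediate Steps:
Function('B')(N) = Mul(Pow(2, Rational(1, 2)), Pow(N, Rational(1, 2))) (Function('B')(N) = Pow(Mul(2, N), Rational(1, 2)) = Mul(Pow(2, Rational(1, 2)), Pow(N, Rational(1, 2))))
G = Rational(-11, 16) (G = Mul(22, Pow(Mul(-8, 4), -1)) = Mul(22, Pow(-32, -1)) = Mul(22, Rational(-1, 32)) = Rational(-11, 16) ≈ -0.68750)
Add(Function('B')(8), Mul(G, -16)) = Add(Mul(Pow(2, Rational(1, 2)), Pow(8, Rational(1, 2))), Mul(Rational(-11, 16), -16)) = Add(Mul(Pow(2, Rational(1, 2)), Mul(2, Pow(2, Rational(1, 2)))), 11) = Add(4, 11) = 15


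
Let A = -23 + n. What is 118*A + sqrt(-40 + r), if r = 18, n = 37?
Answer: 1652 + I*sqrt(22) ≈ 1652.0 + 4.6904*I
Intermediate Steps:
A = 14 (A = -23 + 37 = 14)
118*A + sqrt(-40 + r) = 118*14 + sqrt(-40 + 18) = 1652 + sqrt(-22) = 1652 + I*sqrt(22)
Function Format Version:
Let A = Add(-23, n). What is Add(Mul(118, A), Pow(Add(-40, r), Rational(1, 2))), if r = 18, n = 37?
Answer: Add(1652, Mul(I, Pow(22, Rational(1, 2)))) ≈ Add(1652.0, Mul(4.6904, I))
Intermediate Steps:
A = 14 (A = Add(-23, 37) = 14)
Add(Mul(118, A), Pow(Add(-40, r), Rational(1, 2))) = Add(Mul(118, 14), Pow(Add(-40, 18), Rational(1, 2))) = Add(1652, Pow(-22, Rational(1, 2))) = Add(1652, Mul(I, Pow(22, Rational(1, 2))))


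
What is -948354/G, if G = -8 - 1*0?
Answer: 474177/4 ≈ 1.1854e+5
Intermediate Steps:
G = -8 (G = -8 + 0 = -8)
-948354/G = -948354/(-8) = -948354*(-1)/8 = -43107*(-11/4) = 474177/4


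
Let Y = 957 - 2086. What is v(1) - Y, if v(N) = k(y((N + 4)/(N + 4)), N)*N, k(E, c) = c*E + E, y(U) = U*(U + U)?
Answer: 1133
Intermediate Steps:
y(U) = 2*U**2 (y(U) = U*(2*U) = 2*U**2)
k(E, c) = E + E*c (k(E, c) = E*c + E = E + E*c)
v(N) = N*(2 + 2*N) (v(N) = ((2*((N + 4)/(N + 4))**2)*(1 + N))*N = ((2*((4 + N)/(4 + N))**2)*(1 + N))*N = ((2*1**2)*(1 + N))*N = ((2*1)*(1 + N))*N = (2*(1 + N))*N = (2 + 2*N)*N = N*(2 + 2*N))
Y = -1129
v(1) - Y = 2*1*(1 + 1) - 1*(-1129) = 2*1*2 + 1129 = 4 + 1129 = 1133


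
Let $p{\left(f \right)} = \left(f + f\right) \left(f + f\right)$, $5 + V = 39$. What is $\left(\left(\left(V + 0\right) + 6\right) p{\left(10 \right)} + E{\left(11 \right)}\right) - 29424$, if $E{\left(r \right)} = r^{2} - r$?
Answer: $-13314$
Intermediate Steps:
$V = 34$ ($V = -5 + 39 = 34$)
$p{\left(f \right)} = 4 f^{2}$ ($p{\left(f \right)} = 2 f 2 f = 4 f^{2}$)
$\left(\left(\left(V + 0\right) + 6\right) p{\left(10 \right)} + E{\left(11 \right)}\right) - 29424 = \left(\left(\left(34 + 0\right) + 6\right) 4 \cdot 10^{2} + 11 \left(-1 + 11\right)\right) - 29424 = \left(\left(34 + 6\right) 4 \cdot 100 + 11 \cdot 10\right) - 29424 = \left(40 \cdot 400 + 110\right) - 29424 = \left(16000 + 110\right) - 29424 = 16110 - 29424 = -13314$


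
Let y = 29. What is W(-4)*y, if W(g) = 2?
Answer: 58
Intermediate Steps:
W(-4)*y = 2*29 = 58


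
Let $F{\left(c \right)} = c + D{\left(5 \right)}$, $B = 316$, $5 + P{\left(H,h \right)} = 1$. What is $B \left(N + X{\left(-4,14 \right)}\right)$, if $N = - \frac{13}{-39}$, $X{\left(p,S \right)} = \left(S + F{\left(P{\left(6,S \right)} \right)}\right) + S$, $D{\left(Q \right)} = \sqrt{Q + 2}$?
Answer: $\frac{23068}{3} + 316 \sqrt{7} \approx 8525.4$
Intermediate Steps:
$P{\left(H,h \right)} = -4$ ($P{\left(H,h \right)} = -5 + 1 = -4$)
$D{\left(Q \right)} = \sqrt{2 + Q}$
$F{\left(c \right)} = c + \sqrt{7}$ ($F{\left(c \right)} = c + \sqrt{2 + 5} = c + \sqrt{7}$)
$X{\left(p,S \right)} = -4 + \sqrt{7} + 2 S$ ($X{\left(p,S \right)} = \left(S - \left(4 - \sqrt{7}\right)\right) + S = \left(-4 + S + \sqrt{7}\right) + S = -4 + \sqrt{7} + 2 S$)
$N = \frac{1}{3}$ ($N = \left(-13\right) \left(- \frac{1}{39}\right) = \frac{1}{3} \approx 0.33333$)
$B \left(N + X{\left(-4,14 \right)}\right) = 316 \left(\frac{1}{3} + \left(-4 + \sqrt{7} + 2 \cdot 14\right)\right) = 316 \left(\frac{1}{3} + \left(-4 + \sqrt{7} + 28\right)\right) = 316 \left(\frac{1}{3} + \left(24 + \sqrt{7}\right)\right) = 316 \left(\frac{73}{3} + \sqrt{7}\right) = \frac{23068}{3} + 316 \sqrt{7}$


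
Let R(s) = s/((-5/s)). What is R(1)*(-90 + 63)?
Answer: 27/5 ≈ 5.4000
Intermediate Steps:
R(s) = -s²/5 (R(s) = s*(-s/5) = -s²/5)
R(1)*(-90 + 63) = (-⅕*1²)*(-90 + 63) = -⅕*1*(-27) = -⅕*(-27) = 27/5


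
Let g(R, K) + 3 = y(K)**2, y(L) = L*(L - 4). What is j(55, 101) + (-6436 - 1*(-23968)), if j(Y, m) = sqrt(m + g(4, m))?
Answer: 17532 + sqrt(95981307) ≈ 27329.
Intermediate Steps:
y(L) = L*(-4 + L)
g(R, K) = -3 + K**2*(-4 + K)**2 (g(R, K) = -3 + (K*(-4 + K))**2 = -3 + K**2*(-4 + K)**2)
j(Y, m) = sqrt(-3 + m + m**2*(-4 + m)**2) (j(Y, m) = sqrt(m + (-3 + m**2*(-4 + m)**2)) = sqrt(-3 + m + m**2*(-4 + m)**2))
j(55, 101) + (-6436 - 1*(-23968)) = sqrt(-3 + 101 + 101**2*(-4 + 101)**2) + (-6436 - 1*(-23968)) = sqrt(-3 + 101 + 10201*97**2) + (-6436 + 23968) = sqrt(-3 + 101 + 10201*9409) + 17532 = sqrt(-3 + 101 + 95981209) + 17532 = sqrt(95981307) + 17532 = 17532 + sqrt(95981307)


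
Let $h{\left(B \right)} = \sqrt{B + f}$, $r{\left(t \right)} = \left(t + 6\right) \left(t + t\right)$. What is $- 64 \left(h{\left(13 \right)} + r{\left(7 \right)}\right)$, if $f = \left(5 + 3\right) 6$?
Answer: $-11648 - 64 \sqrt{61} \approx -12148.0$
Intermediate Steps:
$r{\left(t \right)} = 2 t \left(6 + t\right)$ ($r{\left(t \right)} = \left(6 + t\right) 2 t = 2 t \left(6 + t\right)$)
$f = 48$ ($f = 8 \cdot 6 = 48$)
$h{\left(B \right)} = \sqrt{48 + B}$ ($h{\left(B \right)} = \sqrt{B + 48} = \sqrt{48 + B}$)
$- 64 \left(h{\left(13 \right)} + r{\left(7 \right)}\right) = - 64 \left(\sqrt{48 + 13} + 2 \cdot 7 \left(6 + 7\right)\right) = - 64 \left(\sqrt{61} + 2 \cdot 7 \cdot 13\right) = - 64 \left(\sqrt{61} + 182\right) = - 64 \left(182 + \sqrt{61}\right) = -11648 - 64 \sqrt{61}$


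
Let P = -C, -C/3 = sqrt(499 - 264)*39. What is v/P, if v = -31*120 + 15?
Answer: -19*sqrt(235)/141 ≈ -2.0657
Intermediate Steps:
C = -117*sqrt(235) (C = -3*sqrt(499 - 264)*39 = -3*sqrt(235)*39 = -117*sqrt(235) ≈ -1793.6)
v = -3705 (v = -3720 + 15 = -3705)
P = 117*sqrt(235) (P = -(-117)*sqrt(235) = 117*sqrt(235) ≈ 1793.6)
v/P = -3705*sqrt(235)/27495 = -19*sqrt(235)/141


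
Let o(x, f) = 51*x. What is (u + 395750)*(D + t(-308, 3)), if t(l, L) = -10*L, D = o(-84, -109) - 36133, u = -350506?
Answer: -1829984068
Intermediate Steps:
D = -40417 (D = 51*(-84) - 36133 = -4284 - 36133 = -40417)
(u + 395750)*(D + t(-308, 3)) = (-350506 + 395750)*(-40417 - 10*3) = 45244*(-40417 - 30) = 45244*(-40447) = -1829984068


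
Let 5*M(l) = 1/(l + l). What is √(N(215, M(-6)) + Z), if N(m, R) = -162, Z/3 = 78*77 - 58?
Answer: √17682 ≈ 132.97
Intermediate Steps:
M(l) = 1/(10*l) (M(l) = 1/(5*(l + l)) = 1/(5*((2*l))) = (1/(2*l))/5 = 1/(10*l))
Z = 17844 (Z = 3*(78*77 - 58) = 3*(6006 - 58) = 3*5948 = 17844)
√(N(215, M(-6)) + Z) = √(-162 + 17844) = √17682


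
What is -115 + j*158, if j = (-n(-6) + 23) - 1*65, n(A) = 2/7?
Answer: -47573/7 ≈ -6796.1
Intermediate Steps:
n(A) = 2/7 (n(A) = 2*(⅐) = 2/7)
j = -296/7 (j = (-1*2/7 + 23) - 1*65 = (-2/7 + 23) - 65 = 159/7 - 65 = -296/7 ≈ -42.286)
-115 + j*158 = -115 - 296/7*158 = -115 - 46768/7 = -47573/7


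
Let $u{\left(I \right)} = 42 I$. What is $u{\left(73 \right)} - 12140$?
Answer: $-9074$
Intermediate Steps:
$u{\left(73 \right)} - 12140 = 42 \cdot 73 - 12140 = 3066 - 12140 = -9074$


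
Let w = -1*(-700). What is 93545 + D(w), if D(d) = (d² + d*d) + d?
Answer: 1074245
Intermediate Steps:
w = 700
D(d) = d + 2*d² (D(d) = (d² + d²) + d = 2*d² + d = d + 2*d²)
93545 + D(w) = 93545 + 700*(1 + 2*700) = 93545 + 700*(1 + 1400) = 93545 + 700*1401 = 93545 + 980700 = 1074245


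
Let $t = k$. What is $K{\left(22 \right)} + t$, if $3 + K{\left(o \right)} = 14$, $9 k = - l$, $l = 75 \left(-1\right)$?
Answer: $\frac{58}{3} \approx 19.333$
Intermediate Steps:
$l = -75$
$k = \frac{25}{3}$ ($k = \frac{\left(-1\right) \left(-75\right)}{9} = \frac{1}{9} \cdot 75 = \frac{25}{3} \approx 8.3333$)
$K{\left(o \right)} = 11$ ($K{\left(o \right)} = -3 + 14 = 11$)
$t = \frac{25}{3} \approx 8.3333$
$K{\left(22 \right)} + t = 11 + \frac{25}{3} = \frac{58}{3}$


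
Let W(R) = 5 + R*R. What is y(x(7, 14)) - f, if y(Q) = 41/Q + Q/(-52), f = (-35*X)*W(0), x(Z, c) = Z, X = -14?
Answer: -889717/364 ≈ -2444.3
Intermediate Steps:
W(R) = 5 + R²
f = 2450 (f = (-35*(-14))*(5 + 0²) = 490*(5 + 0) = 490*5 = 2450)
y(Q) = 41/Q - Q/52 (y(Q) = 41/Q + Q*(-1/52) = 41/Q - Q/52)
y(x(7, 14)) - f = (41/7 - 1/52*7) - 1*2450 = (41*(⅐) - 7/52) - 2450 = (41/7 - 7/52) - 2450 = 2083/364 - 2450 = -889717/364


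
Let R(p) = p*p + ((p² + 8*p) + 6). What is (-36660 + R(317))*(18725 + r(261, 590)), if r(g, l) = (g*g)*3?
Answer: 37224463680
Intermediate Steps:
r(g, l) = 3*g² (r(g, l) = g²*3 = 3*g²)
R(p) = 6 + 2*p² + 8*p (R(p) = p² + (6 + p² + 8*p) = 6 + 2*p² + 8*p)
(-36660 + R(317))*(18725 + r(261, 590)) = (-36660 + (6 + 2*317² + 8*317))*(18725 + 3*261²) = (-36660 + (6 + 2*100489 + 2536))*(18725 + 3*68121) = (-36660 + (6 + 200978 + 2536))*(18725 + 204363) = (-36660 + 203520)*223088 = 166860*223088 = 37224463680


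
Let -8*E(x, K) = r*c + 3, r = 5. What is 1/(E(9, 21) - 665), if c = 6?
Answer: -8/5353 ≈ -0.0014945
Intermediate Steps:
E(x, K) = -33/8 (E(x, K) = -(5*6 + 3)/8 = -(30 + 3)/8 = -⅛*33 = -33/8)
1/(E(9, 21) - 665) = 1/(-33/8 - 665) = 1/(-5353/8) = -8/5353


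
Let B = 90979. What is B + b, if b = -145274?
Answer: -54295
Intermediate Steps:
B + b = 90979 - 145274 = -54295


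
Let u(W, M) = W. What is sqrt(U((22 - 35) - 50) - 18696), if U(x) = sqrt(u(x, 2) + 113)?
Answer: sqrt(-18696 + 5*sqrt(2)) ≈ 136.71*I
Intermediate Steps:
U(x) = sqrt(113 + x) (U(x) = sqrt(x + 113) = sqrt(113 + x))
sqrt(U((22 - 35) - 50) - 18696) = sqrt(sqrt(113 + ((22 - 35) - 50)) - 18696) = sqrt(sqrt(113 + (-13 - 50)) - 18696) = sqrt(sqrt(113 - 63) - 18696) = sqrt(sqrt(50) - 18696) = sqrt(5*sqrt(2) - 18696) = sqrt(-18696 + 5*sqrt(2))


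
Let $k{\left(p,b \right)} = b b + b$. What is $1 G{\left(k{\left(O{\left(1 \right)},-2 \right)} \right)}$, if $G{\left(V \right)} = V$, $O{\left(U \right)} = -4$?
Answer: $2$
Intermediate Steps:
$k{\left(p,b \right)} = b + b^{2}$ ($k{\left(p,b \right)} = b^{2} + b = b + b^{2}$)
$1 G{\left(k{\left(O{\left(1 \right)},-2 \right)} \right)} = 1 \left(- 2 \left(1 - 2\right)\right) = 1 \left(\left(-2\right) \left(-1\right)\right) = 1 \cdot 2 = 2$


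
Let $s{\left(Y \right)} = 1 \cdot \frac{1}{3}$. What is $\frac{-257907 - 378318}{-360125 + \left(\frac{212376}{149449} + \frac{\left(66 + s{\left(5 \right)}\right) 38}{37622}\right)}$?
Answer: $\frac{5365829662680825}{3037229631965648} \approx 1.7667$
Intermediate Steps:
$s{\left(Y \right)} = \frac{1}{3}$ ($s{\left(Y \right)} = 1 \cdot \frac{1}{3} = \frac{1}{3}$)
$\frac{-257907 - 378318}{-360125 + \left(\frac{212376}{149449} + \frac{\left(66 + s{\left(5 \right)}\right) 38}{37622}\right)} = \frac{-257907 - 378318}{-360125 + \left(\frac{212376}{149449} + \frac{\left(66 + \frac{1}{3}\right) 38}{37622}\right)} = - \frac{636225}{-360125 + \left(212376 \cdot \frac{1}{149449} + \frac{199}{3} \cdot 38 \cdot \frac{1}{37622}\right)} = - \frac{636225}{-360125 + \left(\frac{212376}{149449} + \frac{7562}{3} \cdot \frac{1}{37622}\right)} = - \frac{636225}{-360125 + \left(\frac{212376}{149449} + \frac{3781}{56433}\right)} = - \frac{636225}{-360125 + \frac{12550081477}{8433855417}} = - \frac{636225}{- \frac{3037229631965648}{8433855417}} = \left(-636225\right) \left(- \frac{8433855417}{3037229631965648}\right) = \frac{5365829662680825}{3037229631965648}$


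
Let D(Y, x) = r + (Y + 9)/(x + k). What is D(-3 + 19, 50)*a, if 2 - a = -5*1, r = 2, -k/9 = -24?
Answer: 557/38 ≈ 14.658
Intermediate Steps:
k = 216 (k = -9*(-24) = 216)
a = 7 (a = 2 - (-5) = 2 - 1*(-5) = 2 + 5 = 7)
D(Y, x) = 2 + (9 + Y)/(216 + x) (D(Y, x) = 2 + (Y + 9)/(x + 216) = 2 + (9 + Y)/(216 + x))
D(-3 + 19, 50)*a = ((441 + (-3 + 19) + 2*50)/(216 + 50))*7 = ((441 + 16 + 100)/266)*7 = ((1/266)*557)*7 = (557/266)*7 = 557/38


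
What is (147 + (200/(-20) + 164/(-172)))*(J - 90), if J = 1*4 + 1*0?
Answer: -11700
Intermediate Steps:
J = 4 (J = 4 + 0 = 4)
(147 + (200/(-20) + 164/(-172)))*(J - 90) = (147 + (200/(-20) + 164/(-172)))*(4 - 90) = (147 + (200*(-1/20) + 164*(-1/172)))*(-86) = (147 + (-10 - 41/43))*(-86) = (147 - 471/43)*(-86) = (5850/43)*(-86) = -11700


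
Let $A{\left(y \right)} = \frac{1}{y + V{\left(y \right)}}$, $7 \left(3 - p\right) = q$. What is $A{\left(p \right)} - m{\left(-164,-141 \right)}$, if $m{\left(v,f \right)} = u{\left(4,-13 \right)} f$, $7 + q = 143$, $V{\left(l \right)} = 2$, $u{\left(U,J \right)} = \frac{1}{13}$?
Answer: $\frac{14150}{1313} \approx 10.777$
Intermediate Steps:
$u{\left(U,J \right)} = \frac{1}{13}$
$q = 136$ ($q = -7 + 143 = 136$)
$p = - \frac{115}{7}$ ($p = 3 - \frac{136}{7} = - \frac{115}{7} \approx -16.429$)
$A{\left(y \right)} = \frac{1}{2 + y}$ ($A{\left(y \right)} = \frac{1}{y + 2} = \frac{1}{2 + y}$)
$m{\left(v,f \right)} = \frac{f}{13}$
$A{\left(p \right)} - m{\left(-164,-141 \right)} = \frac{1}{2 - \frac{115}{7}} - \frac{1}{13} \left(-141\right) = \frac{1}{- \frac{101}{7}} - - \frac{141}{13} = - \frac{7}{101} + \frac{141}{13} = \frac{14150}{1313}$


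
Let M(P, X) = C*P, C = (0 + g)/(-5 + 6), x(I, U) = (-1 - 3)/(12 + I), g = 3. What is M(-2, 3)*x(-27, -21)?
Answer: -8/5 ≈ -1.6000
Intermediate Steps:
x(I, U) = -4/(12 + I)
C = 3 (C = (0 + 3)/(-5 + 6) = 3/1 = 3*1 = 3)
M(P, X) = 3*P
M(-2, 3)*x(-27, -21) = (3*(-2))*(-4/(12 - 27)) = -(-24)/(-15) = -(-24)*(-1)/15 = -6*4/15 = -8/5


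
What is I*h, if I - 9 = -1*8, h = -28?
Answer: -28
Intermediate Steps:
I = 1 (I = 9 - 1*8 = 9 - 8 = 1)
I*h = 1*(-28) = -28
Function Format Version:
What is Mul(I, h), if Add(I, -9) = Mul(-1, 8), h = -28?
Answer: -28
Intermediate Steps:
I = 1 (I = Add(9, Mul(-1, 8)) = Add(9, -8) = 1)
Mul(I, h) = Mul(1, -28) = -28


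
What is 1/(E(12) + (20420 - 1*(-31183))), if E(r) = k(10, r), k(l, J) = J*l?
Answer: 1/51723 ≈ 1.9334e-5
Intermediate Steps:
E(r) = 10*r (E(r) = r*10 = 10*r)
1/(E(12) + (20420 - 1*(-31183))) = 1/(10*12 + (20420 - 1*(-31183))) = 1/(120 + (20420 + 31183)) = 1/(120 + 51603) = 1/51723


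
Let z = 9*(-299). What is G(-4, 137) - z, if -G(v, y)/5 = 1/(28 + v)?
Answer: 64579/24 ≈ 2690.8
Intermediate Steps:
G(v, y) = -5/(28 + v)
z = -2691
G(-4, 137) - z = -5/(28 - 4) - 1*(-2691) = -5/24 + 2691 = 64579/24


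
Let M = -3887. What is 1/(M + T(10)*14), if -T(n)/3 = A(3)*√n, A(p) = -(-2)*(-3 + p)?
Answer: -1/3887 ≈ -0.00025727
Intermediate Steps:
A(p) = -6 + 2*p (A(p) = -(6 - 2*p) = -6 + 2*p)
T(n) = 0 (T(n) = -3*(-6 + 2*3)*√n = -3*(-6 + 6)*√n = -0*√n = -3*0 = 0)
1/(M + T(10)*14) = 1/(-3887 + 0*14) = 1/(-3887 + 0) = 1/(-3887) = -1/3887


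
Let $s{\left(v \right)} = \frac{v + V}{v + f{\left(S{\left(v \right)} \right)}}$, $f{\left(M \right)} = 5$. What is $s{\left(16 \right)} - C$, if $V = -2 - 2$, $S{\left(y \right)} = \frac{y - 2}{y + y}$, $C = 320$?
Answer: $- \frac{2236}{7} \approx -319.43$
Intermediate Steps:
$S{\left(y \right)} = \frac{-2 + y}{2 y}$
$V = -4$ ($V = -2 - 2 = -4$)
$s{\left(v \right)} = \frac{-4 + v}{5 + v}$ ($s{\left(v \right)} = \frac{v - 4}{v + 5} = \frac{-4 + v}{5 + v}$)
$s{\left(16 \right)} - C = \frac{-4 + 16}{5 + 16} - 320 = \frac{1}{21} \cdot 12 - 320 = \frac{4}{7} - 320 = - \frac{2236}{7}$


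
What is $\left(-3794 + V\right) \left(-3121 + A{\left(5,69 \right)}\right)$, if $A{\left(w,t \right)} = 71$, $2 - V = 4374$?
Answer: $24906300$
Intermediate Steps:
$V = -4372$ ($V = 2 - 4374 = -4372$)
$\left(-3794 + V\right) \left(-3121 + A{\left(5,69 \right)}\right) = \left(-3794 - 4372\right) \left(-3121 + 71\right) = \left(-8166\right) \left(-3050\right) = 24906300$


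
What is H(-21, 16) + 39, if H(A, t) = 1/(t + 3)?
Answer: 742/19 ≈ 39.053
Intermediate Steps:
H(A, t) = 1/(3 + t)
H(-21, 16) + 39 = 1/(3 + 16) + 39 = 1/19 + 39 = 742/19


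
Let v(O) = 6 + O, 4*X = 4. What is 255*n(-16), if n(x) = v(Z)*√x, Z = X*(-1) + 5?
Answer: 10200*I ≈ 10200.0*I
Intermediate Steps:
X = 1 (X = (¼)*4 = 1)
Z = 4 (Z = 1*(-1) + 5 = -1 + 5 = 4)
n(x) = 10*√x (n(x) = (6 + 4)*√x = 10*√x)
255*n(-16) = 255*(10*√(-16)) = 255*(10*(4*I)) = 255*(40*I) = 10200*I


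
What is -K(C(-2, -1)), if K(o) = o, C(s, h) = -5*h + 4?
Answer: -9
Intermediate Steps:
C(s, h) = 4 - 5*h
-K(C(-2, -1)) = -(4 - 5*(-1)) = -(4 + 5) = -1*9 = -9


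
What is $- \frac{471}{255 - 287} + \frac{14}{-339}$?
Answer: $\frac{159221}{10848} \approx 14.677$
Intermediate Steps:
$- \frac{471}{255 - 287} + \frac{14}{-339} = - \frac{471}{-32} + 14 \left(- \frac{1}{339}\right) = \left(-471\right) \left(- \frac{1}{32}\right) - \frac{14}{339} = \frac{471}{32} - \frac{14}{339} = \frac{159221}{10848}$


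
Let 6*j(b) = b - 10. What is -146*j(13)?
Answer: -73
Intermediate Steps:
j(b) = -5/3 + b/6 (j(b) = (b - 10)/6 = (-10 + b)/6 = -5/3 + b/6)
-146*j(13) = -146*(-5/3 + (⅙)*13) = -146*(-5/3 + 13/6) = -146*½ = -73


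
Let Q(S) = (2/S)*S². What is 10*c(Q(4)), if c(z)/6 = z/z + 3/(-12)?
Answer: 45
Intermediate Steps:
Q(S) = 2*S
c(z) = 9/2 (c(z) = 6*(z/z + 3/(-12)) = 6*(1 + 3*(-1/12)) = 6*(1 - ¼) = 6*(¾) = 9/2)
10*c(Q(4)) = 10*(9/2) = 45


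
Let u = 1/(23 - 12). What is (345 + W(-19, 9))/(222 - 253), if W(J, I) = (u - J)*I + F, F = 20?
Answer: -5905/341 ≈ -17.317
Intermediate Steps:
u = 1/11 ≈ 0.090909
W(J, I) = 20 + I*(1/11 - J) (W(J, I) = (1/11 - J)*I + 20 = I*(1/11 - J) + 20 = 20 + I*(1/11 - J))
(345 + W(-19, 9))/(222 - 253) = (345 + (20 + (1/11)*9 - 1*9*(-19)))/(222 - 253) = (345 + (20 + 9/11 + 171))/(-31) = (345 + 2110/11)*(-1/31) = (5905/11)*(-1/31) = -5905/341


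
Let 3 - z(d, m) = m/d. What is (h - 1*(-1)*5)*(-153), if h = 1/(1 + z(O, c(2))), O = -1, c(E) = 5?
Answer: -782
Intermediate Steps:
z(d, m) = 3 - m/d
h = ⅑ (h = 1/(1 + (3 - 1*5/(-1))) = 1/(1 + (3 - 1*5*(-1))) = 1/(1 + (3 + 5)) = 1/(1 + 8) = 1/9 = ⅑ ≈ 0.11111)
(h - 1*(-1)*5)*(-153) = (⅑ - 1*(-1)*5)*(-153) = (⅑ + 1*5)*(-153) = (⅑ + 5)*(-153) = (46/9)*(-153) = -782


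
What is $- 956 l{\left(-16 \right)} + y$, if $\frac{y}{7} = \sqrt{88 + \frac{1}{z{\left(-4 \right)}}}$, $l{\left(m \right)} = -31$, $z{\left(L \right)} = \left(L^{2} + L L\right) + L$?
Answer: $29636 + \frac{\sqrt{17255}}{2} \approx 29702.0$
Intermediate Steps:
$z{\left(L \right)} = L + 2 L^{2}$ ($z{\left(L \right)} = \left(L^{2} + L^{2}\right) + L = 2 L^{2} + L = L + 2 L^{2}$)
$y = \frac{\sqrt{17255}}{2}$ ($y = 7 \sqrt{88 + \frac{1}{\left(-4\right) \left(1 + 2 \left(-4\right)\right)}} = 7 \sqrt{88 + \frac{1}{\left(-4\right) \left(1 - 8\right)}} = 7 \sqrt{88 + \frac{1}{\left(-4\right) \left(-7\right)}} = 7 \sqrt{88 + \frac{1}{28}} = 7 \sqrt{\frac{2465}{28}} = 7 \frac{\sqrt{17255}}{14} = \frac{\sqrt{17255}}{2} \approx 65.679$)
$- 956 l{\left(-16 \right)} + y = \left(-956\right) \left(-31\right) + \frac{\sqrt{17255}}{2} = 29636 + \frac{\sqrt{17255}}{2}$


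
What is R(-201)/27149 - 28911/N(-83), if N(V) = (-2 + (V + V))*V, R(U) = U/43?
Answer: -11251235507/5426107736 ≈ -2.0735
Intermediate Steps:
R(U) = U/43 (R(U) = U*(1/43) = U/43)
N(V) = V*(-2 + 2*V) (N(V) = (-2 + 2*V)*V = V*(-2 + 2*V))
R(-201)/27149 - 28911/N(-83) = ((1/43)*(-201))/27149 - 28911*(-1/(166*(-1 - 83))) = -201/43*1/27149 - 28911/(2*(-83)*(-84)) = -201/1167407 - 28911/13944 = -201/1167407 - 28911*1/13944 = -201/1167407 - 9637/4648 = -11251235507/5426107736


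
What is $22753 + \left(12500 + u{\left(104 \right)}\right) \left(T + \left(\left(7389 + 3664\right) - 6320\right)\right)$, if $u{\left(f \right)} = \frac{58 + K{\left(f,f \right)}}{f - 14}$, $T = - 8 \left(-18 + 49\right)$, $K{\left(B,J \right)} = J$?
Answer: $56093326$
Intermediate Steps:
$T = -248$ ($T = \left(-8\right) 31 = -248$)
$u{\left(f \right)} = \frac{58 + f}{-14 + f}$ ($u{\left(f \right)} = \frac{58 + f}{f - 14} = \frac{58 + f}{-14 + f}$)
$22753 + \left(12500 + u{\left(104 \right)}\right) \left(T + \left(\left(7389 + 3664\right) - 6320\right)\right) = 22753 + \left(12500 + \frac{58 + 104}{-14 + 104}\right) \left(-248 + \left(\left(7389 + 3664\right) - 6320\right)\right) = 22753 + \left(12500 + \frac{1}{90} \cdot 162\right) \left(-248 + \left(11053 - 6320\right)\right) = 22753 + \left(12500 + \frac{1}{90} \cdot 162\right) \left(-248 + 4733\right) = 22753 + \left(12500 + \frac{9}{5}\right) 4485 = 22753 + \frac{62509}{5} \cdot 4485 = 22753 + 56070573 = 56093326$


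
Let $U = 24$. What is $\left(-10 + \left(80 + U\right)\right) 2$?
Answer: $188$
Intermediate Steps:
$\left(-10 + \left(80 + U\right)\right) 2 = \left(-10 + \left(80 + 24\right)\right) 2 = \left(-10 + 104\right) 2 = 94 \cdot 2 = 188$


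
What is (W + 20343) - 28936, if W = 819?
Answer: -7774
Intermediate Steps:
(W + 20343) - 28936 = (819 + 20343) - 28936 = 21162 - 28936 = -7774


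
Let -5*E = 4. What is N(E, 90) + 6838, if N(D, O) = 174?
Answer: 7012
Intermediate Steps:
E = -⅘ (E = -⅕*4 = -⅘ ≈ -0.80000)
N(E, 90) + 6838 = 174 + 6838 = 7012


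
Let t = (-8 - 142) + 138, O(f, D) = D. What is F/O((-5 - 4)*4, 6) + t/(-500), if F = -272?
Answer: -16991/375 ≈ -45.309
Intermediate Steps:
t = -12 (t = -150 + 138 = -12)
F/O((-5 - 4)*4, 6) + t/(-500) = -272/6 - 12/(-500) = -272*⅙ - 12*(-1/500) = -136/3 + 3/125 = -16991/375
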